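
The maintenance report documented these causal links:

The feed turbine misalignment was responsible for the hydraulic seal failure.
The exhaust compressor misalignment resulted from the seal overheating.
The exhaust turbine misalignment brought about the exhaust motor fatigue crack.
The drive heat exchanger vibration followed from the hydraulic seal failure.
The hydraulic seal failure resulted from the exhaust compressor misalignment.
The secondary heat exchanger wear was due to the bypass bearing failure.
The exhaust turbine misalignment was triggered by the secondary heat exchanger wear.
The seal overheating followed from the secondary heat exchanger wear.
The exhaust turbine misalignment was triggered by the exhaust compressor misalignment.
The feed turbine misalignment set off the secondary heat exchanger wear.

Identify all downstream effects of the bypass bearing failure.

the drive heat exchanger vibration, the exhaust compressor misalignment, the exhaust motor fatigue crack, the exhaust turbine misalignment, the hydraulic seal failure, the seal overheating, the secondary heat exchanger wear

Direct effects: the secondary heat exchanger wear.
2 steps out: the seal overheating, the exhaust turbine misalignment.
3 steps out: the exhaust compressor misalignment, the exhaust motor fatigue crack.
4 steps out: the hydraulic seal failure.
5 steps out: the drive heat exchanger vibration.
Not reachable from it: the feed turbine misalignment.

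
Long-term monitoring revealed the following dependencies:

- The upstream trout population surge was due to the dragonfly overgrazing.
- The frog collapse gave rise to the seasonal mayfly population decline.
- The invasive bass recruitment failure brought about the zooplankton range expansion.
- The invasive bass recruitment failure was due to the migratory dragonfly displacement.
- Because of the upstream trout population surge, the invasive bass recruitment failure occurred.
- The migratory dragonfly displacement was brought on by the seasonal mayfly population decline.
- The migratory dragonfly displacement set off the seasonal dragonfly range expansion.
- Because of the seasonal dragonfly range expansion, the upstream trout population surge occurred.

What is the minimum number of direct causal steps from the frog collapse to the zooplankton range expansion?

4

Shortest chain: the frog collapse → the seasonal mayfly population decline → the migratory dragonfly displacement → the invasive bass recruitment failure → the zooplankton range expansion.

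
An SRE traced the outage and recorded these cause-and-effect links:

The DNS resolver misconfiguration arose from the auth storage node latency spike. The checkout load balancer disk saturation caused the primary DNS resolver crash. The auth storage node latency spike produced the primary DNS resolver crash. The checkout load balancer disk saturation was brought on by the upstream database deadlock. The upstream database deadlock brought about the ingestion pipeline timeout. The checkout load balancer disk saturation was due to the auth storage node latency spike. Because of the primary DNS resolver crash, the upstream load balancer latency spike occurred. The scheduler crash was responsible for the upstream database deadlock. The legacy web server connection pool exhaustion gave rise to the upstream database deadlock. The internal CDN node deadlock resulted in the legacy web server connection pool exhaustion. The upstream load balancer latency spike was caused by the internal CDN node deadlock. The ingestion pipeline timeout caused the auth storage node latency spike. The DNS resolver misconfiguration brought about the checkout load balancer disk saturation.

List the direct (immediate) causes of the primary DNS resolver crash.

the auth storage node latency spike, the checkout load balancer disk saturation

Upstream contributors include the internal CDN node deadlock, the legacy web server connection pool exhaustion, the upstream database deadlock, the ingestion pipeline timeout, the DNS resolver misconfiguration, the scheduler crash, but only the auth storage node latency spike, the checkout load balancer disk saturation feed directly into the primary DNS resolver crash.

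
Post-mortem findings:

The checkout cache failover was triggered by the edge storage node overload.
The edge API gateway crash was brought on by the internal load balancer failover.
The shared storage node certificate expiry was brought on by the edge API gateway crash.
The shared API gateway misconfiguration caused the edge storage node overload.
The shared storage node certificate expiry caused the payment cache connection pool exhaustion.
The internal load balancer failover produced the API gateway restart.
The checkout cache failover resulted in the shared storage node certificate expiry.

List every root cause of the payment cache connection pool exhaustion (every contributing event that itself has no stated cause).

the internal load balancer failover, the shared API gateway misconfiguration

Tracing upstream from the payment cache connection pool exhaustion: the payment cache connection pool exhaustion ← the shared storage node certificate expiry ← the edge API gateway crash ← the internal load balancer failover.
A separate upstream branch: the payment cache connection pool exhaustion ← the shared storage node certificate expiry ← the checkout cache failover ← the edge storage node overload ← the shared API gateway misconfiguration.
Each of those chain origins has no stated cause.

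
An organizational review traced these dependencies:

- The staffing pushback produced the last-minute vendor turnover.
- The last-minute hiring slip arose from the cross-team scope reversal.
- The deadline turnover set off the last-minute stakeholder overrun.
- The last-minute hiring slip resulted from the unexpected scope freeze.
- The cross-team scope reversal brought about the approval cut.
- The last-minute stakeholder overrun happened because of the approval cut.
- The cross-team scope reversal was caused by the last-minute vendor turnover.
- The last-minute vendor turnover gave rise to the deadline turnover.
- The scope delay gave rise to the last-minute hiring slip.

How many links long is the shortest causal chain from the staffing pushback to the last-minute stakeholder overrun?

3

Shortest chain: the staffing pushback → the last-minute vendor turnover → the deadline turnover → the last-minute stakeholder overrun.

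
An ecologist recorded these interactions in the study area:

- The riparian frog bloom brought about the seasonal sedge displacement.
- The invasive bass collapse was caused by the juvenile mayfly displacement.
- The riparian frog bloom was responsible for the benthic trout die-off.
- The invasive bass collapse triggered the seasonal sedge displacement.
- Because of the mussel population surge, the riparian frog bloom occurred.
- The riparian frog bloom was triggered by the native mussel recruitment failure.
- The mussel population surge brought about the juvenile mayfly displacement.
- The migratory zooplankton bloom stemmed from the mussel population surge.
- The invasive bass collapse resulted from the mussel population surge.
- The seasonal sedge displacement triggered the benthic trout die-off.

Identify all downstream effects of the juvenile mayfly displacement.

the benthic trout die-off, the invasive bass collapse, the seasonal sedge displacement

Direct effects: the invasive bass collapse.
2 steps out: the seasonal sedge displacement.
3 steps out: the benthic trout die-off.
Not reachable from it: the mussel population surge, the migratory zooplankton bloom, the native mussel recruitment failure, the riparian frog bloom.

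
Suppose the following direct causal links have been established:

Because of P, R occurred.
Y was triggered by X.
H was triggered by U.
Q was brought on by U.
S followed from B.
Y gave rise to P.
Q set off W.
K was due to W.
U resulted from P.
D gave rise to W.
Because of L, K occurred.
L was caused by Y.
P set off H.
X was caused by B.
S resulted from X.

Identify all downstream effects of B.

H, K, L, P, Q, R, S, U, W, X, Y

Direct effects: X, S.
2 steps out: Y.
3 steps out: P, L.
4 steps out: R, U, H, K.
5 steps out: Q.
6 steps out: W.
Not reachable from it: D.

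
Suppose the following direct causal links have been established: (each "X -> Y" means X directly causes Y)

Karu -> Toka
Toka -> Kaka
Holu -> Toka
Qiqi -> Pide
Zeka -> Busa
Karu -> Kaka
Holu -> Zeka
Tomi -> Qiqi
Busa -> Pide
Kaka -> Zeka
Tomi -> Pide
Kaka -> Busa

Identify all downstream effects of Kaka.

Busa, Pide, Zeka

Direct effects: Zeka, Busa.
2 steps out: Pide.
Not reachable from it: Holu, Karu, Toka, Tomi, Qiqi.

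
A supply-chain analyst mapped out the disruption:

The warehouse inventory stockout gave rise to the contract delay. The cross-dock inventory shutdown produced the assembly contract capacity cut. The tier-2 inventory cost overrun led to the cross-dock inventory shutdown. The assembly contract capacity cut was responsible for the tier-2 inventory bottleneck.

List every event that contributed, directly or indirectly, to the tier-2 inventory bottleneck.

Immediate cause of the tier-2 inventory bottleneck: the assembly contract capacity cut.
Further upstream: the tier-2 inventory cost overrun, the cross-dock inventory shutdown.

the assembly contract capacity cut, the cross-dock inventory shutdown, the tier-2 inventory cost overrun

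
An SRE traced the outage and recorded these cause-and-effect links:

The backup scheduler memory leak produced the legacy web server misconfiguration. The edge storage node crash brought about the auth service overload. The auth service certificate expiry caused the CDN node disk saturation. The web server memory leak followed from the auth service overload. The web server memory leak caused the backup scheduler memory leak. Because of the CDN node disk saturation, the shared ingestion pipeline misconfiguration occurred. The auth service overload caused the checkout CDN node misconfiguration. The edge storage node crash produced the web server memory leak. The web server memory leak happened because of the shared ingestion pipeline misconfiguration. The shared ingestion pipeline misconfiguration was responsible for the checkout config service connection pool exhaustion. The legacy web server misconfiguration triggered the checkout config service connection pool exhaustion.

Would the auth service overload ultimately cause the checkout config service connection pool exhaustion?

There is a causal chain: the auth service overload → the web server memory leak → the backup scheduler memory leak → the legacy web server misconfiguration → the checkout config service connection pool exhaustion.

Yes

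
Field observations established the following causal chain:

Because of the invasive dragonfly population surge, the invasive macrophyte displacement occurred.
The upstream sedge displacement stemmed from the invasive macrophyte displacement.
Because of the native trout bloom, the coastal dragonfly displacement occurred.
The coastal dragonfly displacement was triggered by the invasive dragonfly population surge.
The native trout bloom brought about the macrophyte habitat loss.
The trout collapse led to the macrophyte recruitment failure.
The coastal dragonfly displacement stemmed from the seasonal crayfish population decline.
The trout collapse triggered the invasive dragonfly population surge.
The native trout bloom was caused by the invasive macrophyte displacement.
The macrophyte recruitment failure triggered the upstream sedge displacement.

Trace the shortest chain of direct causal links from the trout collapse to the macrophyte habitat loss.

the trout collapse → the invasive dragonfly population surge
the invasive dragonfly population surge → the invasive macrophyte displacement
the invasive macrophyte displacement → the native trout bloom
the native trout bloom → the macrophyte habitat loss
Length: 4 steps.

the trout collapse → the invasive dragonfly population surge → the invasive macrophyte displacement → the native trout bloom → the macrophyte habitat loss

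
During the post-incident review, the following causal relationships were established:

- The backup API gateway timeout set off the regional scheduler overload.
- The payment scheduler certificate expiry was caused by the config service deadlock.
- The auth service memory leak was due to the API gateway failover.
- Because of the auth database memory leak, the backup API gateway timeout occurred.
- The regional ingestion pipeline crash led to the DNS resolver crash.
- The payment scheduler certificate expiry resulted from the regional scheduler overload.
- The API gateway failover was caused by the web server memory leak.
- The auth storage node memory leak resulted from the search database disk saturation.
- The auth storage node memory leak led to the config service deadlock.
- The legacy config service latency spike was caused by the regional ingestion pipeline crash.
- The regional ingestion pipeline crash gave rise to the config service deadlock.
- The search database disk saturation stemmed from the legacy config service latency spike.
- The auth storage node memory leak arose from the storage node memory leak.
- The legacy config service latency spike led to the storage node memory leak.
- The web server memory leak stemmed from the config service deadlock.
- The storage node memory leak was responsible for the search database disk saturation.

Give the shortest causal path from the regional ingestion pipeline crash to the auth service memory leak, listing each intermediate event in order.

the regional ingestion pipeline crash → the config service deadlock → the web server memory leak → the API gateway failover → the auth service memory leak

the regional ingestion pipeline crash → the config service deadlock
the config service deadlock → the web server memory leak
the web server memory leak → the API gateway failover
the API gateway failover → the auth service memory leak
Length: 4 steps.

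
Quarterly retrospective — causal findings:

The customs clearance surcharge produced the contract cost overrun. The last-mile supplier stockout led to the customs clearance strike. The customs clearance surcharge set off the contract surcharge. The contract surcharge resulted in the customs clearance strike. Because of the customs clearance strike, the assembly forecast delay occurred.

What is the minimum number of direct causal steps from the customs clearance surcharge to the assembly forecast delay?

Shortest chain: the customs clearance surcharge → the contract surcharge → the customs clearance strike → the assembly forecast delay.

3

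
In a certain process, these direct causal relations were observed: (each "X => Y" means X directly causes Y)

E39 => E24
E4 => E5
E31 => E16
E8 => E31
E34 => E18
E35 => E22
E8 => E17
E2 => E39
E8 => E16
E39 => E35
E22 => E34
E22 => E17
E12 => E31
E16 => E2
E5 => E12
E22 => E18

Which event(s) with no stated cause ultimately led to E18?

Tracing upstream from E18: E18 ← E22 ← E35 ← E39 ← E2 ← E16 ← E31 ← E12 ← E5 ← E4.
A separate upstream branch: E18 ← E22 ← E35 ← E39 ← E2 ← E16 ← E8.
Each of those chain origins has no stated cause.

E4, E8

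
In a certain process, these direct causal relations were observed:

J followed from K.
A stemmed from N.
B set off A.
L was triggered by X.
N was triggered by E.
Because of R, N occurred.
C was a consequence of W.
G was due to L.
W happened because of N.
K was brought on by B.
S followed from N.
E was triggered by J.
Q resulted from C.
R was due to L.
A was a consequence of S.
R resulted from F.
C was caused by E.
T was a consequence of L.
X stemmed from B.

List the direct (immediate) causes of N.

Upstream contributors include B, X, K, L, F, J, but only E, R feed directly into N.

E, R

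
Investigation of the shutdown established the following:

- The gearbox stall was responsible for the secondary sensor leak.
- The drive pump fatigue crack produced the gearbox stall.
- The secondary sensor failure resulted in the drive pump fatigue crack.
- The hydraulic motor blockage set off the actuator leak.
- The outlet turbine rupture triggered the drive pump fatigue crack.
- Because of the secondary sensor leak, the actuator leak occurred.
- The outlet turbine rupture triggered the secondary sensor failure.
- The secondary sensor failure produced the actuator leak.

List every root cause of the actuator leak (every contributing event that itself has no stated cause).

Tracing upstream from the actuator leak: the actuator leak ← the secondary sensor failure ← the outlet turbine rupture.
A separate upstream branch: the actuator leak ← the hydraulic motor blockage.
Each of those chain origins has no stated cause.

the hydraulic motor blockage, the outlet turbine rupture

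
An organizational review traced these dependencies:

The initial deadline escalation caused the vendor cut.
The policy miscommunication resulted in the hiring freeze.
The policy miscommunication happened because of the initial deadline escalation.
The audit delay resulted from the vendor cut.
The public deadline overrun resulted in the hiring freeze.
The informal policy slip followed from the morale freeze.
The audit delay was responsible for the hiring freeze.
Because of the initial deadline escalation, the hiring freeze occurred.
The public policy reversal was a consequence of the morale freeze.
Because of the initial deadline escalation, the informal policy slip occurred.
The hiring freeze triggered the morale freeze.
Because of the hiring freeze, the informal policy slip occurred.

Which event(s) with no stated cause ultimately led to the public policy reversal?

Tracing upstream from the public policy reversal: the public policy reversal ← the morale freeze ← the hiring freeze ← the initial deadline escalation.
A separate upstream branch: the public policy reversal ← the morale freeze ← the hiring freeze ← the public deadline overrun.
Each of those chain origins has no stated cause.

the initial deadline escalation, the public deadline overrun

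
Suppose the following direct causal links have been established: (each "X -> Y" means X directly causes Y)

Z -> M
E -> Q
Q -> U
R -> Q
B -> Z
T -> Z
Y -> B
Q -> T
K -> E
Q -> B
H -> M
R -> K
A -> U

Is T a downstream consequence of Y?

Y leads to B, Z, M; T is not among them.

No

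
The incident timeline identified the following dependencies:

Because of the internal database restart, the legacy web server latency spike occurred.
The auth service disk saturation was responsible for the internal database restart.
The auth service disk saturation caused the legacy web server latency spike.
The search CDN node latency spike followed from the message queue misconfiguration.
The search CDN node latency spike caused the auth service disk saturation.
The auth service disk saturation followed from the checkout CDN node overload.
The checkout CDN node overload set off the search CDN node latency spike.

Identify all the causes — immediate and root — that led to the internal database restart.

the auth service disk saturation, the checkout CDN node overload, the message queue misconfiguration, the search CDN node latency spike

Immediate cause of the internal database restart: the auth service disk saturation.
Further upstream: the checkout CDN node overload, the search CDN node latency spike, the message queue misconfiguration.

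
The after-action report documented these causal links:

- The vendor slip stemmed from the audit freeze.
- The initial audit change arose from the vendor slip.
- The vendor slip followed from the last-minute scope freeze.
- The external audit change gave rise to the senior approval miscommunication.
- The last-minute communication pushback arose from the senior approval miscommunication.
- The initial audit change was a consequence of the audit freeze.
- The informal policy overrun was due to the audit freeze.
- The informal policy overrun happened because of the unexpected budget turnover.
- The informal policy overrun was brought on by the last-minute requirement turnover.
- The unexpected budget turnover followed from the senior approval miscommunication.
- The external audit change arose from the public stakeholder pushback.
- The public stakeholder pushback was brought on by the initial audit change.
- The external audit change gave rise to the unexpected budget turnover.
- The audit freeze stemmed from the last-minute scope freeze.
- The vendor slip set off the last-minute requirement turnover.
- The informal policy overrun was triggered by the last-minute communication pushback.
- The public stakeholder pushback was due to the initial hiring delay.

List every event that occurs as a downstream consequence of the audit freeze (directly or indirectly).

Direct effects: the vendor slip, the initial audit change, the informal policy overrun.
2 steps out: the last-minute requirement turnover, the public stakeholder pushback.
3 steps out: the external audit change.
4 steps out: the senior approval miscommunication, the unexpected budget turnover.
5 steps out: the last-minute communication pushback.
Not reachable from it: the last-minute scope freeze, the initial hiring delay.

the external audit change, the informal policy overrun, the initial audit change, the last-minute communication pushback, the last-minute requirement turnover, the public stakeholder pushback, the senior approval miscommunication, the unexpected budget turnover, the vendor slip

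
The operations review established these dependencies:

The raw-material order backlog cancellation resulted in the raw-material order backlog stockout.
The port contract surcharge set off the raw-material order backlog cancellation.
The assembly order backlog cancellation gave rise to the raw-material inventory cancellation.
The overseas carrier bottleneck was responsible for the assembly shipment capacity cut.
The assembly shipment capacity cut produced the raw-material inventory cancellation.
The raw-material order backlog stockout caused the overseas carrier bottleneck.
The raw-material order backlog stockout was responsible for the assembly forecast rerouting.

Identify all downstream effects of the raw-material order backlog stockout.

Direct effects: the assembly forecast rerouting, the overseas carrier bottleneck.
2 steps out: the assembly shipment capacity cut.
3 steps out: the raw-material inventory cancellation.
Not reachable from it: the port contract surcharge, the raw-material order backlog cancellation, the assembly order backlog cancellation.

the assembly forecast rerouting, the assembly shipment capacity cut, the overseas carrier bottleneck, the raw-material inventory cancellation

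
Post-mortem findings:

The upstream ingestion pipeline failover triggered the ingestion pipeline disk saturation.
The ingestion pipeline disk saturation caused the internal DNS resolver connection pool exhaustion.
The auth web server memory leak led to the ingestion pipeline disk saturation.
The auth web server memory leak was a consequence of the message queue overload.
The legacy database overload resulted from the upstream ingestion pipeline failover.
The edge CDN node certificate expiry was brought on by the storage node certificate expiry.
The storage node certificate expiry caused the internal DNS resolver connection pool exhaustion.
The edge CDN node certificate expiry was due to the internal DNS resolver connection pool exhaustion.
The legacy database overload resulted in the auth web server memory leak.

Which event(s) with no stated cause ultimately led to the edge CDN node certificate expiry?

the message queue overload, the storage node certificate expiry, the upstream ingestion pipeline failover

Tracing upstream from the edge CDN node certificate expiry: the edge CDN node certificate expiry ← the internal DNS resolver connection pool exhaustion ← the ingestion pipeline disk saturation ← the auth web server memory leak ← the message queue overload.
A separate upstream branch: the edge CDN node certificate expiry ← the internal DNS resolver connection pool exhaustion ← the ingestion pipeline disk saturation ← the upstream ingestion pipeline failover.
A separate upstream branch: the edge CDN node certificate expiry ← the storage node certificate expiry.
Each of those chain origins has no stated cause.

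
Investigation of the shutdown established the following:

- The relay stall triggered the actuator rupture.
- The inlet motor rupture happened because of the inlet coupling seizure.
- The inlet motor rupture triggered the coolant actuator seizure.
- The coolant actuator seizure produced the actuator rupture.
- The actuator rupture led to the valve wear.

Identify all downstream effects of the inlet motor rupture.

Direct effects: the coolant actuator seizure.
2 steps out: the actuator rupture.
3 steps out: the valve wear.
Not reachable from it: the inlet coupling seizure, the relay stall.

the actuator rupture, the coolant actuator seizure, the valve wear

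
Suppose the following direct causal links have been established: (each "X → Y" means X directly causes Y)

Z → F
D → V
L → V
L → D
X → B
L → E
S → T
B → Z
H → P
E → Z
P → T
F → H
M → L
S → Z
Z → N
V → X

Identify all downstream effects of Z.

Direct effects: F, N.
2 steps out: H.
3 steps out: P.
4 steps out: T.
Not reachable from it: M, L, D, V, S, X, B, E.

F, H, N, P, T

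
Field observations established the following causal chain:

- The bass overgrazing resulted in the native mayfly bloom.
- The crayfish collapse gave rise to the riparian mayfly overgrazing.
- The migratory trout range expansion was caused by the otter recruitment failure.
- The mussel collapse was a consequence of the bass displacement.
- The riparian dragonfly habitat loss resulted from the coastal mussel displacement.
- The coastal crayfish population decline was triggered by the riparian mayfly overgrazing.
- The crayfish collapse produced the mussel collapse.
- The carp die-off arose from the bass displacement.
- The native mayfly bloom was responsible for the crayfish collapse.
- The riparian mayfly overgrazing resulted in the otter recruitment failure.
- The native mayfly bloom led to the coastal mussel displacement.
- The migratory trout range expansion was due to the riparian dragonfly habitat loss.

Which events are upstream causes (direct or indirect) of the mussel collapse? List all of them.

the bass displacement, the bass overgrazing, the crayfish collapse, the native mayfly bloom

Immediate causes of the mussel collapse: the bass displacement, the crayfish collapse.
Further upstream: the bass overgrazing, the native mayfly bloom.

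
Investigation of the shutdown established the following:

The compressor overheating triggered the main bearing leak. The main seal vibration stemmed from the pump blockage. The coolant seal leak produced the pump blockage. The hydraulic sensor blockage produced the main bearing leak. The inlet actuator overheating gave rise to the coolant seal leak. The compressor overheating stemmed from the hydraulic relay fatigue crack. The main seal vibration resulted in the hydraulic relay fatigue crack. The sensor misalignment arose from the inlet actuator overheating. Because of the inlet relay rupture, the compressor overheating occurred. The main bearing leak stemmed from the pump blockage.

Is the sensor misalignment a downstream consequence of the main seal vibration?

The main seal vibration leads to the hydraulic relay fatigue crack, the compressor overheating, the main bearing leak; the sensor misalignment is not among them.

No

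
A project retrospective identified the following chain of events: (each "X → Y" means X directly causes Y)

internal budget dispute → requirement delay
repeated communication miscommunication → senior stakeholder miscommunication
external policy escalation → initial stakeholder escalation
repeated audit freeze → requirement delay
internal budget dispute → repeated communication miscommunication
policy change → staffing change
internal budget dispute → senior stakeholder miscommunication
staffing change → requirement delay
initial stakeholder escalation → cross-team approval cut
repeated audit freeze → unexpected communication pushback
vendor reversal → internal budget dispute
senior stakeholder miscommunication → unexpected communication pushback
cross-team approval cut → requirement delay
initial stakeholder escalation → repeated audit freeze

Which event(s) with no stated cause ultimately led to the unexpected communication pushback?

Tracing upstream from the unexpected communication pushback: the unexpected communication pushback ← the senior stakeholder miscommunication ← the internal budget dispute ← the vendor reversal.
A separate upstream branch: the unexpected communication pushback ← the repeated audit freeze ← the initial stakeholder escalation ← the external policy escalation.
Each of those chain origins has no stated cause.

the external policy escalation, the vendor reversal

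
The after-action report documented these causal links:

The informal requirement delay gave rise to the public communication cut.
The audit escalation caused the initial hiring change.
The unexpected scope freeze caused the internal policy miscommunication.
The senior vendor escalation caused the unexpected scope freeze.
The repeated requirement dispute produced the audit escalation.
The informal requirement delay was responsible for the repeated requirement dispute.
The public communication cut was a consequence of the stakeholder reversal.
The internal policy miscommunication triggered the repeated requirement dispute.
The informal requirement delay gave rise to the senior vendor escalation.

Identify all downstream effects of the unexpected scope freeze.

the audit escalation, the initial hiring change, the internal policy miscommunication, the repeated requirement dispute

Direct effects: the internal policy miscommunication.
2 steps out: the repeated requirement dispute.
3 steps out: the audit escalation.
4 steps out: the initial hiring change.
Not reachable from it: the informal requirement delay, the senior vendor escalation, the public communication cut, the stakeholder reversal.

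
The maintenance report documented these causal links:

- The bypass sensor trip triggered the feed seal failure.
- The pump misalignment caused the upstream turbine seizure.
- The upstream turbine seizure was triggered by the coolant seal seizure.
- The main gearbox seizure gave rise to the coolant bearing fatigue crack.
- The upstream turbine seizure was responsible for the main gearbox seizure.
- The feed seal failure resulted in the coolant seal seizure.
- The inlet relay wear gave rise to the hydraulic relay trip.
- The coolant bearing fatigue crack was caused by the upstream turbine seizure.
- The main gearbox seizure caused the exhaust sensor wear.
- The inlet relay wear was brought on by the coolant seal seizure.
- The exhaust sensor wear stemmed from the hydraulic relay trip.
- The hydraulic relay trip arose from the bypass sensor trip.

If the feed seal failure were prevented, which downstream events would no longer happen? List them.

Downstream of the feed seal failure: the coolant seal seizure, the upstream turbine seizure, the main gearbox seizure, the inlet relay wear, the hydraulic relay trip, the coolant bearing fatigue crack, the exhaust sensor wear.
Of those, still caused via another path: the upstream turbine seizure, the main gearbox seizure, the hydraulic relay trip, the coolant bearing fatigue crack, the exhaust sensor wear.
The remainder have no surviving cause.

the coolant seal seizure, the inlet relay wear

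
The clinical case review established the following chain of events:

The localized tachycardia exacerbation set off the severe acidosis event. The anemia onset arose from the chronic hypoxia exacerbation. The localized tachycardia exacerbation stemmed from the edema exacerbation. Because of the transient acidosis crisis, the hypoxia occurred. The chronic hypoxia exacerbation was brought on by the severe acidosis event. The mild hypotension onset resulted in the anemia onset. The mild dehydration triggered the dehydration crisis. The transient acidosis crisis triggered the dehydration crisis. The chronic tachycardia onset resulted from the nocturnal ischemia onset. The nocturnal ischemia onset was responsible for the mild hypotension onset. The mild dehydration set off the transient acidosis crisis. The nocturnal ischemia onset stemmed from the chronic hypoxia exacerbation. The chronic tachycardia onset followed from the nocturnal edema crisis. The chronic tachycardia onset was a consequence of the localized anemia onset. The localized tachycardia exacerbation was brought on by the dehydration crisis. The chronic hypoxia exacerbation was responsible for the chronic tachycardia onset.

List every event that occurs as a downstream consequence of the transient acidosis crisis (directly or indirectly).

Direct effects: the hypoxia, the dehydration crisis.
2 steps out: the localized tachycardia exacerbation.
3 steps out: the severe acidosis event.
4 steps out: the chronic hypoxia exacerbation.
5 steps out: the nocturnal ischemia onset, the anemia onset, the chronic tachycardia onset.
6 steps out: the mild hypotension onset.
Not reachable from it: the nocturnal edema crisis, the mild dehydration, the edema exacerbation, the localized anemia onset.

the anemia onset, the chronic hypoxia exacerbation, the chronic tachycardia onset, the dehydration crisis, the hypoxia, the localized tachycardia exacerbation, the mild hypotension onset, the nocturnal ischemia onset, the severe acidosis event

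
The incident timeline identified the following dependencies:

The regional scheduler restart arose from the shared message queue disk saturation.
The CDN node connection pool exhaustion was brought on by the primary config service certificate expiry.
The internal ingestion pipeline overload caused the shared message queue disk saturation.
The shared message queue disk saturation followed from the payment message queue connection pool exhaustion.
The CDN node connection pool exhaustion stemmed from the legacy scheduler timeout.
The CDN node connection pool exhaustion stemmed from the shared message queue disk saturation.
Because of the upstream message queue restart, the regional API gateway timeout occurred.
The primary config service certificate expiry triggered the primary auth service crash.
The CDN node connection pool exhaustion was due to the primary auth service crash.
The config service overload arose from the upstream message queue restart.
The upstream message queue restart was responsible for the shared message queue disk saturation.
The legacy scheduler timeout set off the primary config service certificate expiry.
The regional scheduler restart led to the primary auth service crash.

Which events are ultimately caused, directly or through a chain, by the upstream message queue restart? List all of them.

Direct effects: the config service overload, the regional API gateway timeout, the shared message queue disk saturation.
2 steps out: the regional scheduler restart, the CDN node connection pool exhaustion.
3 steps out: the primary auth service crash.
Not reachable from it: the payment message queue connection pool exhaustion, the internal ingestion pipeline overload, the legacy scheduler timeout, the primary config service certificate expiry.

the CDN node connection pool exhaustion, the config service overload, the primary auth service crash, the regional API gateway timeout, the regional scheduler restart, the shared message queue disk saturation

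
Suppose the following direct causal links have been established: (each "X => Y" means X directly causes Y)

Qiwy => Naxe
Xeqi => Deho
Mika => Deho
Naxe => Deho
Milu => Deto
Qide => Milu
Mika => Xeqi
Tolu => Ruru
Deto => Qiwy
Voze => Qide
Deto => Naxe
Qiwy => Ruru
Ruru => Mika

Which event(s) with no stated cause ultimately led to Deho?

Tolu, Voze

Tracing upstream from Deho: Deho ← Naxe ← Deto ← Milu ← Qide ← Voze.
A separate upstream branch: Deho ← Mika ← Ruru ← Tolu.
Each of those chain origins has no stated cause.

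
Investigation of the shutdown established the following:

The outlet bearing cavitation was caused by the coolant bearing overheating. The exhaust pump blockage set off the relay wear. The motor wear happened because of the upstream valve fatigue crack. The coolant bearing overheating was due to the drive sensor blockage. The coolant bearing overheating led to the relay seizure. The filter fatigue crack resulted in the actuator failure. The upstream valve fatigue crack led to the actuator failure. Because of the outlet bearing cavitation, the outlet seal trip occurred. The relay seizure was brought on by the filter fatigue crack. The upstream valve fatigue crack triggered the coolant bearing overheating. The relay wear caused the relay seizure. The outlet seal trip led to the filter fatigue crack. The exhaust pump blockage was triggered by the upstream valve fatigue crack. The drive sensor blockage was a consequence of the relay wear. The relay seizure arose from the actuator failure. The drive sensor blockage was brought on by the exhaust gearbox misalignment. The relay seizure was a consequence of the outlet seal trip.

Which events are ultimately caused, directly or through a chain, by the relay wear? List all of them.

Direct effects: the drive sensor blockage, the relay seizure.
2 steps out: the coolant bearing overheating.
3 steps out: the outlet bearing cavitation.
4 steps out: the outlet seal trip.
5 steps out: the filter fatigue crack.
6 steps out: the actuator failure.
Not reachable from it: the upstream valve fatigue crack, the exhaust pump blockage, the motor wear, the exhaust gearbox misalignment.

the actuator failure, the coolant bearing overheating, the drive sensor blockage, the filter fatigue crack, the outlet bearing cavitation, the outlet seal trip, the relay seizure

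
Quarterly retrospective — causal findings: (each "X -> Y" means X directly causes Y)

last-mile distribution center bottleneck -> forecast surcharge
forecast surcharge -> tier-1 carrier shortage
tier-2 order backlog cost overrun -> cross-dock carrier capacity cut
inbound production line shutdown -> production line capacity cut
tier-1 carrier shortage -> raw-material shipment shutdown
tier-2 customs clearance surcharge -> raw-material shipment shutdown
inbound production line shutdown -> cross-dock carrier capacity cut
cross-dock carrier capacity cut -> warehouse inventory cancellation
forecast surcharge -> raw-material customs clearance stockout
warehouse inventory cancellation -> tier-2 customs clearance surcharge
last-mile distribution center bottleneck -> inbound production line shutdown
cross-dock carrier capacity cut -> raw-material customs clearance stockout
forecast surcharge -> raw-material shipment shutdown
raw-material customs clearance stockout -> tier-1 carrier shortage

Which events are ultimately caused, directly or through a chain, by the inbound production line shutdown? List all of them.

Direct effects: the production line capacity cut, the cross-dock carrier capacity cut.
2 steps out: the warehouse inventory cancellation, the raw-material customs clearance stockout.
3 steps out: the tier-2 customs clearance surcharge, the tier-1 carrier shortage.
4 steps out: the raw-material shipment shutdown.
Not reachable from it: the last-mile distribution center bottleneck, the forecast surcharge, the tier-2 order backlog cost overrun.

the cross-dock carrier capacity cut, the production line capacity cut, the raw-material customs clearance stockout, the raw-material shipment shutdown, the tier-1 carrier shortage, the tier-2 customs clearance surcharge, the warehouse inventory cancellation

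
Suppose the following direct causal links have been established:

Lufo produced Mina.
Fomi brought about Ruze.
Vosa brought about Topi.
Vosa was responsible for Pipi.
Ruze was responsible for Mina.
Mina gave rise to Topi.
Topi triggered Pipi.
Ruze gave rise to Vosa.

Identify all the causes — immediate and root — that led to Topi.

Immediate causes of Topi: Vosa, Mina.
Further upstream: Fomi, Ruze, Lufo.

Fomi, Lufo, Mina, Ruze, Vosa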